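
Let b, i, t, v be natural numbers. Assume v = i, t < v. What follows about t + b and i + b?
t + b < i + b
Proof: From v = i and t < v, t < i. Then t + b < i + b.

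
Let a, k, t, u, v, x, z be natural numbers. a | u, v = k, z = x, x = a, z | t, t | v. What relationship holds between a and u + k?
a | u + k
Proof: Because z = x and x = a, z = a. z | t, so a | t. t | v, so a | v. v = k, so a | k. Because a | u, a | u + k.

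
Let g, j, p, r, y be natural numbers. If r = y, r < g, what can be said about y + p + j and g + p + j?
y + p + j < g + p + j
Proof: r = y and r < g, thus y < g. Then y + p < g + p. Then y + p + j < g + p + j.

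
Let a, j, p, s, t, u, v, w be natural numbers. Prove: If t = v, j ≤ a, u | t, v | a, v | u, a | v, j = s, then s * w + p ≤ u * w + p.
Since a | v and v | a, a = v. Because t = v and u | t, u | v. v | u, so v = u. From a = v, a = u. j = s and j ≤ a, therefore s ≤ a. a = u, so s ≤ u. Then s * w ≤ u * w. Then s * w + p ≤ u * w + p.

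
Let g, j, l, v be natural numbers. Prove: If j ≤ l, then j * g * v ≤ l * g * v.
j ≤ l. By multiplying by a non-negative, j * g ≤ l * g. By multiplying by a non-negative, j * g * v ≤ l * g * v.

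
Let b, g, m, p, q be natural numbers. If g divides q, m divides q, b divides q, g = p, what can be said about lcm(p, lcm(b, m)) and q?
lcm(p, lcm(b, m)) divides q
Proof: g = p and g divides q, hence p divides q. From b divides q and m divides q, lcm(b, m) divides q. p divides q, so lcm(p, lcm(b, m)) divides q.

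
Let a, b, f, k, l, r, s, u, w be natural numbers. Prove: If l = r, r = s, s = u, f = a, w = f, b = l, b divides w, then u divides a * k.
From l = r and r = s, l = s. Since s = u, l = u. From b = l and b divides w, l divides w. Since w = f, l divides f. f = a, so l divides a. Since l = u, u divides a. Then u divides a * k.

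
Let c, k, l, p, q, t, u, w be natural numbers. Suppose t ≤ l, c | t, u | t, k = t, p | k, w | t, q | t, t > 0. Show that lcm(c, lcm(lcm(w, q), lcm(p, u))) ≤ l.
Because w | t and q | t, lcm(w, q) | t. k = t and p | k, thus p | t. u | t, so lcm(p, u) | t. lcm(w, q) | t, so lcm(lcm(w, q), lcm(p, u)) | t. Since c | t, lcm(c, lcm(lcm(w, q), lcm(p, u))) | t. Since t > 0, lcm(c, lcm(lcm(w, q), lcm(p, u))) ≤ t. t ≤ l, so lcm(c, lcm(lcm(w, q), lcm(p, u))) ≤ l.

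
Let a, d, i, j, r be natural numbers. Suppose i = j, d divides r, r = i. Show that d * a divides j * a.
From r = i and i = j, r = j. Since d divides r, d divides j. Then d * a divides j * a.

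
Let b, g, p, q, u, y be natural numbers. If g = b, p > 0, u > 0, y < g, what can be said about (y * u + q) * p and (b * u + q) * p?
(y * u + q) * p < (b * u + q) * p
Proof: g = b and y < g, so y < b. From u > 0, by multiplying by a positive, y * u < b * u. Then y * u + q < b * u + q. From p > 0, by multiplying by a positive, (y * u + q) * p < (b * u + q) * p.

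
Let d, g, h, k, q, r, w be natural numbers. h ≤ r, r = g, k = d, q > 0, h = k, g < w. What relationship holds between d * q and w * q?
d * q < w * q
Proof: From h = k and k = d, h = d. r = g and h ≤ r, thus h ≤ g. Since h = d, d ≤ g. g < w, so d < w. Since q > 0, by multiplying by a positive, d * q < w * q.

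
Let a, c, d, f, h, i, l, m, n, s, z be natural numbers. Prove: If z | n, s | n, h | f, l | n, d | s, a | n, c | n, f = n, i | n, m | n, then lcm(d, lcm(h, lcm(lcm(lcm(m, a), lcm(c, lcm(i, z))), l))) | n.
d | s and s | n, hence d | n. f = n and h | f, hence h | n. Since m | n and a | n, lcm(m, a) | n. i | n and z | n, hence lcm(i, z) | n. Because c | n, lcm(c, lcm(i, z)) | n. lcm(m, a) | n, so lcm(lcm(m, a), lcm(c, lcm(i, z))) | n. Because l | n, lcm(lcm(lcm(m, a), lcm(c, lcm(i, z))), l) | n. h | n, so lcm(h, lcm(lcm(lcm(m, a), lcm(c, lcm(i, z))), l)) | n. d | n, so lcm(d, lcm(h, lcm(lcm(lcm(m, a), lcm(c, lcm(i, z))), l))) | n.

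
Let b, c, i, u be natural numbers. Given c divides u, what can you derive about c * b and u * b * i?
c * b divides u * b * i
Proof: c divides u, therefore c * b divides u * b. Then c * b divides u * b * i.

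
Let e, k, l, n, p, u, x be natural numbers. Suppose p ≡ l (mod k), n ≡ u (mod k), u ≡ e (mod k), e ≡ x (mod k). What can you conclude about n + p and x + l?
n + p ≡ x + l (mod k)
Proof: Since n ≡ u (mod k) and u ≡ e (mod k), n ≡ e (mod k). e ≡ x (mod k), so n ≡ x (mod k). Combining with p ≡ l (mod k), by adding congruences, n + p ≡ x + l (mod k).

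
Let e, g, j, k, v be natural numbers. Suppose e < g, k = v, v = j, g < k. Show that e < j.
k = v and v = j, so k = j. Since g < k, g < j. e < g, so e < j.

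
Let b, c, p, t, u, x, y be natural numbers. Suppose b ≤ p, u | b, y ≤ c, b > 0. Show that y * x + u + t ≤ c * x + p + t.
y ≤ c, so y * x ≤ c * x. u | b and b > 0, therefore u ≤ b. Since b ≤ p, u ≤ p. Because y * x ≤ c * x, y * x + u ≤ c * x + p. Then y * x + u + t ≤ c * x + p + t.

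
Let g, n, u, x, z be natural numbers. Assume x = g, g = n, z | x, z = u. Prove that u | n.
Since x = g and g = n, x = n. z = u and z | x, therefore u | x. x = n, so u | n.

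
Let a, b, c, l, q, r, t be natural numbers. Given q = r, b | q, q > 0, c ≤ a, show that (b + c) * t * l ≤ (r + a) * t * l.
From b | q and q > 0, b ≤ q. q = r, so b ≤ r. c ≤ a, so b + c ≤ r + a. Then (b + c) * t ≤ (r + a) * t. Then (b + c) * t * l ≤ (r + a) * t * l.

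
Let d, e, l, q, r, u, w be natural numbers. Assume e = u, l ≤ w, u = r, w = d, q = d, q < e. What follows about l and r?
l < r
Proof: Since e = u and u = r, e = r. From w = d and l ≤ w, l ≤ d. q = d and q < e, hence d < e. Since l ≤ d, l < e. Since e = r, l < r.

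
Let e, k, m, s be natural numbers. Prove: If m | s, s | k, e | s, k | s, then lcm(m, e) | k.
s | k and k | s, so s = k. m | s and e | s, hence lcm(m, e) | s. s = k, so lcm(m, e) | k.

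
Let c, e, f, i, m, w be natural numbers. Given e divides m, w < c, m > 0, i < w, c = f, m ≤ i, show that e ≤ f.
e divides m and m > 0, so e ≤ m. m ≤ i, so e ≤ i. c = f and w < c, hence w < f. Since i < w, i < f. e ≤ i, so e < f. Then e ≤ f.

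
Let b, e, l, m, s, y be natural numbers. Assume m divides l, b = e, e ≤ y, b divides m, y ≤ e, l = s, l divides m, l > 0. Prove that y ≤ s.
e ≤ y and y ≤ e, therefore e = y. b = e, so b = y. Since m divides l and l divides m, m = l. Since b divides m, b divides l. Since b = y, y divides l. l > 0, so y ≤ l. l = s, so y ≤ s.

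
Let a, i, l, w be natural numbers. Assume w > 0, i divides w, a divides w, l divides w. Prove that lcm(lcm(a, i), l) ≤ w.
a divides w and i divides w, thus lcm(a, i) divides w. l divides w, so lcm(lcm(a, i), l) divides w. Since w > 0, lcm(lcm(a, i), l) ≤ w.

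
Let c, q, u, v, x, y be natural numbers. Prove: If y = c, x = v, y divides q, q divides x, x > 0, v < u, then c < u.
From y divides q and q divides x, y divides x. Since x > 0, y ≤ x. Since x = v, y ≤ v. Since v < u, y < u. Since y = c, c < u.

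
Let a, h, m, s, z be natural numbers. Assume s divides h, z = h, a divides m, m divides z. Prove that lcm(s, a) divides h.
From a divides m and m divides z, a divides z. Since z = h, a divides h. Since s divides h, lcm(s, a) divides h.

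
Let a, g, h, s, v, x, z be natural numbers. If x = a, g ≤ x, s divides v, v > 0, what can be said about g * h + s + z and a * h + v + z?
g * h + s + z ≤ a * h + v + z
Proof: x = a and g ≤ x, therefore g ≤ a. By multiplying by a non-negative, g * h ≤ a * h. s divides v and v > 0, so s ≤ v. From g * h ≤ a * h, g * h + s ≤ a * h + v. Then g * h + s + z ≤ a * h + v + z.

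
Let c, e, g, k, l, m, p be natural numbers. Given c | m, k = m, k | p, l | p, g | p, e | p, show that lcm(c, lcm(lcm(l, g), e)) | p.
k = m and k | p, thus m | p. Because c | m, c | p. From l | p and g | p, lcm(l, g) | p. e | p, so lcm(lcm(l, g), e) | p. Since c | p, lcm(c, lcm(lcm(l, g), e)) | p.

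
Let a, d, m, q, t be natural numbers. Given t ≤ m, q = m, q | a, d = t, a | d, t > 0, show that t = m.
Because q = m and q | a, m | a. Since d = t and a | d, a | t. Since m | a, m | t. Since t > 0, m ≤ t. Since t ≤ m, t = m.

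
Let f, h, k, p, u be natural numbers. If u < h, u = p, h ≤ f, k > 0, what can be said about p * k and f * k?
p * k < f * k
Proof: u < h and h ≤ f, so u < f. u = p, so p < f. Since k > 0, by multiplying by a positive, p * k < f * k.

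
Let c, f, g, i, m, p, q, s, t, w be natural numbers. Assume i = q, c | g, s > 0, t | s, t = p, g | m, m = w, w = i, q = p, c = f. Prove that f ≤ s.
i = q and q = p, hence i = p. Because m = w and g | m, g | w. Because w = i, g | i. Since c | g, c | i. Since i = p, c | p. Because t = p and t | s, p | s. Because c | p, c | s. Since c = f, f | s. Since s > 0, f ≤ s.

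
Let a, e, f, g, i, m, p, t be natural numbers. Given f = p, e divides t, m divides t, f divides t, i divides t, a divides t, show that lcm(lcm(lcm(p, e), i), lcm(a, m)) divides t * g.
Since f = p and f divides t, p divides t. Since e divides t, lcm(p, e) divides t. Since i divides t, lcm(lcm(p, e), i) divides t. Because a divides t and m divides t, lcm(a, m) divides t. Since lcm(lcm(p, e), i) divides t, lcm(lcm(lcm(p, e), i), lcm(a, m)) divides t. Then lcm(lcm(lcm(p, e), i), lcm(a, m)) divides t * g.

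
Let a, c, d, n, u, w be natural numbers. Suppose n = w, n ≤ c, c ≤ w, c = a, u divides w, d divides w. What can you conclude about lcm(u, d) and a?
lcm(u, d) divides a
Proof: From n = w and n ≤ c, w ≤ c. Since c ≤ w, w = c. Since c = a, w = a. Since u divides w and d divides w, lcm(u, d) divides w. Since w = a, lcm(u, d) divides a.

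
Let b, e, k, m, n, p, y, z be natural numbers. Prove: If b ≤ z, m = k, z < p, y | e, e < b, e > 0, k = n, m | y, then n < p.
Because m = k and k = n, m = n. Since m | y and y | e, m | e. Since m = n, n | e. e > 0, so n ≤ e. e < b and b ≤ z, so e < z. Since z < p, e < p. Since n ≤ e, n < p.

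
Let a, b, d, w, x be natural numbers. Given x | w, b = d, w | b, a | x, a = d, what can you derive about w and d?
w = d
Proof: Because b = d and w | b, w | d. Because a = d and a | x, d | x. Since x | w, d | w. From w | d, w = d.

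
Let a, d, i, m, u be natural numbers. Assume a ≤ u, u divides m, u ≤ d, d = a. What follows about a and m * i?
a divides m * i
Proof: From d = a and u ≤ d, u ≤ a. a ≤ u, so u = a. u divides m, so a divides m. Then a divides m * i.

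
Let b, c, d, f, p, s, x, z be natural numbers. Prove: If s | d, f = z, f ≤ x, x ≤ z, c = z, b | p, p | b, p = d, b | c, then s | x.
From f = z and f ≤ x, z ≤ x. x ≤ z, so z = x. b | p and p | b, thus b = p. Since p = d, b = d. b | c, so d | c. Since c = z, d | z. Since z = x, d | x. s | d, so s | x.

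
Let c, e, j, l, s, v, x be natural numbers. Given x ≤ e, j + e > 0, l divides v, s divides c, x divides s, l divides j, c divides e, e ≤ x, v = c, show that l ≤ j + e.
Since x ≤ e and e ≤ x, x = e. x divides s and s divides c, therefore x divides c. x = e, so e divides c. Since c divides e, c = e. v = c, so v = e. Since l divides v, l divides e. Since l divides j, l divides j + e. j + e > 0, so l ≤ j + e.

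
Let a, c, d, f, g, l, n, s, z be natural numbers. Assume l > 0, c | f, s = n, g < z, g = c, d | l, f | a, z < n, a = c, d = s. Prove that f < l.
Since a = c and f | a, f | c. Since c | f, c = f. Since g = c, g = f. g < z and z < n, thus g < n. d = s and d | l, therefore s | l. l > 0, so s ≤ l. From s = n, n ≤ l. Since g < n, g < l. g = f, so f < l.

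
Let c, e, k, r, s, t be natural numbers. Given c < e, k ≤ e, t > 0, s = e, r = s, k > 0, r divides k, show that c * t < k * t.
r = s and s = e, thus r = e. From r divides k, e divides k. From k > 0, e ≤ k. Since k ≤ e, e = k. c < e, so c < k. Because t > 0, by multiplying by a positive, c * t < k * t.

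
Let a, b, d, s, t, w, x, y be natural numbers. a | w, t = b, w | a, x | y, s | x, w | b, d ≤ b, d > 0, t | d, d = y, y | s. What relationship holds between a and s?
a | s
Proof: From w | a and a | w, w = a. s | x and x | y, thus s | y. From y | s, y = s. From t | d and d > 0, t ≤ d. Since t = b, b ≤ d. Since d ≤ b, b = d. Since w | b, w | d. d = y, so w | y. Since y = s, w | s. Since w = a, a | s.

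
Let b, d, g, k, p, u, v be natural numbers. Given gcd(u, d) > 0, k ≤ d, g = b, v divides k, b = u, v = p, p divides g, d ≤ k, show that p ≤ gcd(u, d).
Since g = b and b = u, g = u. Since p divides g, p divides u. k ≤ d and d ≤ k, thus k = d. Since v divides k, v divides d. v = p, so p divides d. Since p divides u, p divides gcd(u, d). Since gcd(u, d) > 0, p ≤ gcd(u, d).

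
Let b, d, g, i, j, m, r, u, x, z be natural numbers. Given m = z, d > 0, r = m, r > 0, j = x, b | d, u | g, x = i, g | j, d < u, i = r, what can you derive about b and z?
b < z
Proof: From b | d and d > 0, b ≤ d. Since d < u, b < u. r = m and m = z, thus r = z. x = i and i = r, therefore x = r. j = x and g | j, hence g | x. Since x = r, g | r. u | g, so u | r. Since r > 0, u ≤ r. From r = z, u ≤ z. Since b < u, b < z.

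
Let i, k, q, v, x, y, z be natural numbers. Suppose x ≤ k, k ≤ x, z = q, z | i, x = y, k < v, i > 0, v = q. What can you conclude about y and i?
y < i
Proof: k ≤ x and x ≤ k, so k = x. v = q and k < v, hence k < q. Since k = x, x < q. Since z = q and z | i, q | i. Since i > 0, q ≤ i. x < q, so x < i. From x = y, y < i.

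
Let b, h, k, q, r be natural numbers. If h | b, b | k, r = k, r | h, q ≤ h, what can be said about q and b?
q ≤ b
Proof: r = k and r | h, hence k | h. Since b | k, b | h. h | b, so h = b. From q ≤ h, q ≤ b.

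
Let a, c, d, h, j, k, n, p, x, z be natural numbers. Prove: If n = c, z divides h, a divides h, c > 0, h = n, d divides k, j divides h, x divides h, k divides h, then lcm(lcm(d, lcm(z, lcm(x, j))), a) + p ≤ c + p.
Because h = n and n = c, h = c. Since d divides k and k divides h, d divides h. Since x divides h and j divides h, lcm(x, j) divides h. Because z divides h, lcm(z, lcm(x, j)) divides h. Since d divides h, lcm(d, lcm(z, lcm(x, j))) divides h. a divides h, so lcm(lcm(d, lcm(z, lcm(x, j))), a) divides h. Since h = c, lcm(lcm(d, lcm(z, lcm(x, j))), a) divides c. c > 0, so lcm(lcm(d, lcm(z, lcm(x, j))), a) ≤ c. Then lcm(lcm(d, lcm(z, lcm(x, j))), a) + p ≤ c + p.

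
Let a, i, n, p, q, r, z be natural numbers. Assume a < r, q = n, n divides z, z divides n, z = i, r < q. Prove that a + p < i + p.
n divides z and z divides n, thus n = z. Since q = n, q = z. Since z = i, q = i. r < q, so r < i. Since a < r, a < i. Then a + p < i + p.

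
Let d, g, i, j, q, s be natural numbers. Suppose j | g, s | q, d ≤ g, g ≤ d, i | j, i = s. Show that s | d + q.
g ≤ d and d ≤ g, therefore g = d. i | j and j | g, thus i | g. Since g = d, i | d. Since i = s, s | d. s | q, so s | d + q.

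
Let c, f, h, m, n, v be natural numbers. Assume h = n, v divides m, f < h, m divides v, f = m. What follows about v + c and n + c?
v + c < n + c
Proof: Since m divides v and v divides m, m = v. f = m, so f = v. h = n and f < h, so f < n. Since f = v, v < n. Then v + c < n + c.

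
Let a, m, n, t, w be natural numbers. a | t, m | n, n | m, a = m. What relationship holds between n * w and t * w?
n * w | t * w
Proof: m | n and n | m, thus m = n. Since a = m, a = n. a | t, so n | t. Then n * w | t * w.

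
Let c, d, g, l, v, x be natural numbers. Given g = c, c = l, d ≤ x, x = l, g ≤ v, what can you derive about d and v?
d ≤ v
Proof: From x = l and d ≤ x, d ≤ l. Because g = c and c = l, g = l. Since g ≤ v, l ≤ v. d ≤ l, so d ≤ v.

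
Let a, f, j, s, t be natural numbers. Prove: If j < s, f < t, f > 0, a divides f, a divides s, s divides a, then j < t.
a divides s and s divides a, so a = s. Since a divides f, s divides f. f > 0, so s ≤ f. Since f < t, s < t. j < s, so j < t.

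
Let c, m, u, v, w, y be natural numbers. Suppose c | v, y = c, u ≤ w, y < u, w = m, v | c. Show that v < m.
c | v and v | c, so c = v. y = c, so y = v. w = m and u ≤ w, hence u ≤ m. Since y < u, y < m. From y = v, v < m.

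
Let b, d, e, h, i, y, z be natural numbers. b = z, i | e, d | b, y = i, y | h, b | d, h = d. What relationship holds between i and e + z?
i | e + z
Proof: Since d | b and b | d, d = b. Since h = d, h = b. b = z, so h = z. y | h, so y | z. Since y = i, i | z. Because i | e, i | e + z.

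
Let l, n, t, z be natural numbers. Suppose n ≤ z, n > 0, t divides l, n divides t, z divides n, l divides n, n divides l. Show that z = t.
z divides n and n > 0, thus z ≤ n. Since n ≤ z, z = n. Since l divides n and n divides l, l = n. t divides l, so t divides n. n divides t, so n = t. z = n, so z = t.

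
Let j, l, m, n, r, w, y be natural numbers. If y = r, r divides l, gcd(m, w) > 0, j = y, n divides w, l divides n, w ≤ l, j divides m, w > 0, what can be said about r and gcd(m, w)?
r ≤ gcd(m, w)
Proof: j = y and y = r, so j = r. j divides m, so r divides m. l divides n and n divides w, thus l divides w. w > 0, so l ≤ w. Because w ≤ l, l = w. Since r divides l, r divides w. Since r divides m, r divides gcd(m, w). Since gcd(m, w) > 0, r ≤ gcd(m, w).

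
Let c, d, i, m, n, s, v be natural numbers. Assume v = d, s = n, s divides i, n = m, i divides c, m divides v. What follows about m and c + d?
m divides c + d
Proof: s = n and n = m, hence s = m. Because s divides i and i divides c, s divides c. s = m, so m divides c. Since v = d and m divides v, m divides d. Since m divides c, m divides c + d.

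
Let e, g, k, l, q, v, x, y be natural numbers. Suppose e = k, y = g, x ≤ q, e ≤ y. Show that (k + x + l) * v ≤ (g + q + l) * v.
e = k and e ≤ y, thus k ≤ y. Since y = g, k ≤ g. x ≤ q, so x + l ≤ q + l. k ≤ g, so k + x + l ≤ g + q + l. Then (k + x + l) * v ≤ (g + q + l) * v.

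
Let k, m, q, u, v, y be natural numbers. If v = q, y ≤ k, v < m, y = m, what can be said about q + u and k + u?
q + u < k + u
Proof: v = q and v < m, so q < m. y = m and y ≤ k, therefore m ≤ k. Since q < m, q < k. Then q + u < k + u.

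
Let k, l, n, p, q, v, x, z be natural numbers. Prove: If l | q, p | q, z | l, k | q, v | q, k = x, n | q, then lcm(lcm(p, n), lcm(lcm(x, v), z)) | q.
Because p | q and n | q, lcm(p, n) | q. k = x and k | q, so x | q. v | q, so lcm(x, v) | q. z | l and l | q, so z | q. Since lcm(x, v) | q, lcm(lcm(x, v), z) | q. Because lcm(p, n) | q, lcm(lcm(p, n), lcm(lcm(x, v), z)) | q.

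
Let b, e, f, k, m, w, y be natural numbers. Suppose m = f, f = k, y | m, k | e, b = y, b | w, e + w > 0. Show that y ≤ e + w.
Since m = f and f = k, m = k. y | m, so y | k. k | e, so y | e. Since b = y and b | w, y | w. Since y | e, y | e + w. Since e + w > 0, y ≤ e + w.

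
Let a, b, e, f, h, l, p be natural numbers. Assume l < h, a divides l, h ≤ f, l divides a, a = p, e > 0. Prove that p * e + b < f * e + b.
From l divides a and a divides l, l = a. a = p, so l = p. l < h and h ≤ f, therefore l < f. Since l = p, p < f. Since e > 0, by multiplying by a positive, p * e < f * e. Then p * e + b < f * e + b.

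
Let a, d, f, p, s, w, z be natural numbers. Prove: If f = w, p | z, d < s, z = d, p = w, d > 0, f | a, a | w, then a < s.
From f = w and f | a, w | a. a | w, so w = a. Since p = w, p = a. z = d and p | z, so p | d. d > 0, so p ≤ d. p = a, so a ≤ d. d < s, so a < s.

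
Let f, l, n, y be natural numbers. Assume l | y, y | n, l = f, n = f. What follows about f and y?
f = y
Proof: From l = f and l | y, f | y. n = f and y | n, therefore y | f. f | y, so f = y.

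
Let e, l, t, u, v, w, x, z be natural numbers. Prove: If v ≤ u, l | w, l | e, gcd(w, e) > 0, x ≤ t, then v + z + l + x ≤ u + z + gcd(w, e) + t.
v ≤ u, so v + z ≤ u + z. l | w and l | e, therefore l | gcd(w, e). gcd(w, e) > 0, so l ≤ gcd(w, e). x ≤ t, so l + x ≤ gcd(w, e) + t. v + z ≤ u + z, so v + z + l + x ≤ u + z + gcd(w, e) + t.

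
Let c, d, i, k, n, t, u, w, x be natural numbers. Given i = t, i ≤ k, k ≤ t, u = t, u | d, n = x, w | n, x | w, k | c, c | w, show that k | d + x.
i = t and i ≤ k, hence t ≤ k. k ≤ t, so t = k. u = t and u | d, therefore t | d. Since t = k, k | d. From n = x and w | n, w | x. Because x | w, w = x. k | c and c | w, so k | w. Since w = x, k | x. From k | d, k | d + x.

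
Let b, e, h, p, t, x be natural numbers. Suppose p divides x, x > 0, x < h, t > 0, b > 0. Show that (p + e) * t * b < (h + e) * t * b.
Since p divides x and x > 0, p ≤ x. Since x < h, p < h. Then p + e < h + e. From t > 0, by multiplying by a positive, (p + e) * t < (h + e) * t. Combined with b > 0, by multiplying by a positive, (p + e) * t * b < (h + e) * t * b.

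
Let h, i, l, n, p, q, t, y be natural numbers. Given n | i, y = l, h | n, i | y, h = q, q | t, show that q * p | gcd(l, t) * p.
Because h | n and n | i, h | i. i | y, so h | y. y = l, so h | l. Since h = q, q | l. q | t, so q | gcd(l, t). Then q * p | gcd(l, t) * p.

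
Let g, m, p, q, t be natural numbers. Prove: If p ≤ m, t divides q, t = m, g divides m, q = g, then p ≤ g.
q = g and t divides q, therefore t divides g. t = m, so m divides g. g divides m, so m = g. Since p ≤ m, p ≤ g.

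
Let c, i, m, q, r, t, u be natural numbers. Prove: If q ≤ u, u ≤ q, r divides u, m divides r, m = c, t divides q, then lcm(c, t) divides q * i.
u ≤ q and q ≤ u, thus u = q. Since m divides r and r divides u, m divides u. Since u = q, m divides q. m = c, so c divides q. t divides q, so lcm(c, t) divides q. Then lcm(c, t) divides q * i.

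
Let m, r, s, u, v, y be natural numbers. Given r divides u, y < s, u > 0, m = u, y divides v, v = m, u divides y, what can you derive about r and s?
r < s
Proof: r divides u and u > 0, thus r ≤ u. v = m and m = u, therefore v = u. y divides v, so y divides u. Because u divides y, y = u. y < s, so u < s. Since r ≤ u, r < s.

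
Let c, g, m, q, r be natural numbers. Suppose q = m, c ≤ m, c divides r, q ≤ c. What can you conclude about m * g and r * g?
m * g divides r * g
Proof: q = m and q ≤ c, so m ≤ c. Since c ≤ m, c = m. Since c divides r, m divides r. Then m * g divides r * g.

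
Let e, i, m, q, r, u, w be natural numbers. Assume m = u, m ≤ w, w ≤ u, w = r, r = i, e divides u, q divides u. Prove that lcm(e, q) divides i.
m = u and m ≤ w, thus u ≤ w. w ≤ u, so u = w. w = r, so u = r. Since r = i, u = i. From e divides u and q divides u, lcm(e, q) divides u. u = i, so lcm(e, q) divides i.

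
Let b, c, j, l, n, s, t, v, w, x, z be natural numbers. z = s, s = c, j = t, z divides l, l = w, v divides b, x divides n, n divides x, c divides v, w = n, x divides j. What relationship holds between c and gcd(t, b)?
c divides gcd(t, b)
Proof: Since n divides x and x divides n, n = x. l = w and z divides l, thus z divides w. z = s, so s divides w. w = n, so s divides n. s = c, so c divides n. Since n = x, c divides x. From j = t and x divides j, x divides t. Since c divides x, c divides t. Since c divides v and v divides b, c divides b. Because c divides t, c divides gcd(t, b).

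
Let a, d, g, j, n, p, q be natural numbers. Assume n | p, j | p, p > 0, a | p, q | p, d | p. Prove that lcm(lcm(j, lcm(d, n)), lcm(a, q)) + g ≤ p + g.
d | p and n | p, hence lcm(d, n) | p. Since j | p, lcm(j, lcm(d, n)) | p. a | p and q | p, therefore lcm(a, q) | p. lcm(j, lcm(d, n)) | p, so lcm(lcm(j, lcm(d, n)), lcm(a, q)) | p. p > 0, so lcm(lcm(j, lcm(d, n)), lcm(a, q)) ≤ p. Then lcm(lcm(j, lcm(d, n)), lcm(a, q)) + g ≤ p + g.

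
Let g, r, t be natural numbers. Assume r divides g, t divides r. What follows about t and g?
t divides g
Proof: From t divides r and r divides g, by transitivity, t divides g.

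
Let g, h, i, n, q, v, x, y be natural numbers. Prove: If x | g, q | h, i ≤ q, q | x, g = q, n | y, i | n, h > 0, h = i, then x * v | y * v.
Since q | h and h > 0, q ≤ h. h = i, so q ≤ i. Since i ≤ q, i = q. Since g = q and x | g, x | q. Since q | x, q = x. i = q, so i = x. Because i | n and n | y, i | y. Since i = x, x | y. Then x * v | y * v.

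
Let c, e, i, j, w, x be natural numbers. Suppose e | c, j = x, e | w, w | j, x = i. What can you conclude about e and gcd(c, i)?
e | gcd(c, i)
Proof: j = x and x = i, thus j = i. w | j, so w | i. From e | w, e | i. e | c, so e | gcd(c, i).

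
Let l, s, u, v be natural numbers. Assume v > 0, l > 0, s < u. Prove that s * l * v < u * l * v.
Because s < u and l > 0, s * l < u * l. Since v > 0, s * l * v < u * l * v.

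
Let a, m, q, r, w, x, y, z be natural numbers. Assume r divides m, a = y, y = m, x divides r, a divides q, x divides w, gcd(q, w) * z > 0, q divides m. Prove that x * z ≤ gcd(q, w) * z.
a = y and a divides q, thus y divides q. Since y = m, m divides q. Since q divides m, m = q. x divides r and r divides m, thus x divides m. Since m = q, x divides q. x divides w, so x divides gcd(q, w). Then x * z divides gcd(q, w) * z. gcd(q, w) * z > 0, so x * z ≤ gcd(q, w) * z.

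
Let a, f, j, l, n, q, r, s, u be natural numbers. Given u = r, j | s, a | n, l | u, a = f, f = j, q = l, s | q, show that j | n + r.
Because a = f and a | n, f | n. f = j, so j | n. q = l and s | q, so s | l. Since j | s, j | l. u = r and l | u, thus l | r. j | l, so j | r. Since j | n, j | n + r.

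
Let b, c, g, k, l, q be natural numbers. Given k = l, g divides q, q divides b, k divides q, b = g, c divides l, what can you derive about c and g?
c divides g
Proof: Because b = g and q divides b, q divides g. Since g divides q, q = g. k = l and k divides q, hence l divides q. Since q = g, l divides g. c divides l, so c divides g.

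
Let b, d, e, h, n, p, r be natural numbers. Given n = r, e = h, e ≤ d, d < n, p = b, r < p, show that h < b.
Because e ≤ d and d < n, e < n. Since e = h, h < n. Since n = r, h < r. p = b and r < p, hence r < b. Since h < r, h < b.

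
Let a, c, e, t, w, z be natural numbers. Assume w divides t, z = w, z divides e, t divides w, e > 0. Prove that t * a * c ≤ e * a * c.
w divides t and t divides w, hence w = t. From z = w and z divides e, w divides e. Since e > 0, w ≤ e. w = t, so t ≤ e. By multiplying by a non-negative, t * a ≤ e * a. By multiplying by a non-negative, t * a * c ≤ e * a * c.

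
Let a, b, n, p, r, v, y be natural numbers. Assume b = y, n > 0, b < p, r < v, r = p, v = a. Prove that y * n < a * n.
b = y and b < p, therefore y < p. Because v = a and r < v, r < a. r = p, so p < a. Since y < p, y < a. Since n > 0, by multiplying by a positive, y * n < a * n.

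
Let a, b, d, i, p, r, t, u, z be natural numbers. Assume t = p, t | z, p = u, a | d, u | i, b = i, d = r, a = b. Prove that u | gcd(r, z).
a = b and b = i, hence a = i. Because a | d, i | d. u | i, so u | d. d = r, so u | r. Because t = p and t | z, p | z. p = u, so u | z. Since u | r, u | gcd(r, z).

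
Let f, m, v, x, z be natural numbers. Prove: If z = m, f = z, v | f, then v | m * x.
From f = z and z = m, f = m. v | f, so v | m. Then v | m * x.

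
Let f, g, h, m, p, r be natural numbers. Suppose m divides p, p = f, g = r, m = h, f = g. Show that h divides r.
f = g and g = r, so f = r. p = f and m divides p, so m divides f. Since f = r, m divides r. Since m = h, h divides r.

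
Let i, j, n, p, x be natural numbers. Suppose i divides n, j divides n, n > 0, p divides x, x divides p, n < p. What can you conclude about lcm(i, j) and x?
lcm(i, j) < x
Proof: i divides n and j divides n, hence lcm(i, j) divides n. Since n > 0, lcm(i, j) ≤ n. p divides x and x divides p, thus p = x. Since n < p, n < x. Since lcm(i, j) ≤ n, lcm(i, j) < x.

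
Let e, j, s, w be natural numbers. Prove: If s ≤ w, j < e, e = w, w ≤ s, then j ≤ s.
Because w ≤ s and s ≤ w, w = s. e = w, so e = s. Since j < e, j < s. Then j ≤ s.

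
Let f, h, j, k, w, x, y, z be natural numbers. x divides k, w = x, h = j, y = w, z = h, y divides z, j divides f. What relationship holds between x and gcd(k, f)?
x divides gcd(k, f)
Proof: z = h and y divides z, hence y divides h. Since y = w, w divides h. h = j, so w divides j. Since j divides f, w divides f. w = x, so x divides f. Since x divides k, x divides gcd(k, f).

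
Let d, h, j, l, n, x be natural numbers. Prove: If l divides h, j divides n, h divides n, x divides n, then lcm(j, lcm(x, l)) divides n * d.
l divides h and h divides n, so l divides n. Since x divides n, lcm(x, l) divides n. j divides n, so lcm(j, lcm(x, l)) divides n. Then lcm(j, lcm(x, l)) divides n * d.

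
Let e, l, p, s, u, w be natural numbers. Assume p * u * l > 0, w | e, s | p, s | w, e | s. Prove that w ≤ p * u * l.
Because w | e and e | s, w | s. Since s | w, s = w. Since s | p, w | p. Then w | p * u. Then w | p * u * l. p * u * l > 0, so w ≤ p * u * l.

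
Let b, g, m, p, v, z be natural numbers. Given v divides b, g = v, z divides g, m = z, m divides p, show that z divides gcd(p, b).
m = z and m divides p, thus z divides p. g = v and z divides g, therefore z divides v. From v divides b, z divides b. Since z divides p, z divides gcd(p, b).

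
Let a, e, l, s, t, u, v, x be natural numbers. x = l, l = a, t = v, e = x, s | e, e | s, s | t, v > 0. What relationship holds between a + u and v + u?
a + u ≤ v + u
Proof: x = l and l = a, thus x = a. s | e and e | s, so s = e. s | t, so e | t. Because e = x, x | t. t = v, so x | v. Because x = a, a | v. v > 0, so a ≤ v. Then a + u ≤ v + u.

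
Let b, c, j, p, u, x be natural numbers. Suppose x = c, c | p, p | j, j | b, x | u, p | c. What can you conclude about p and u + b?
p | u + b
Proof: c | p and p | c, therefore c = p. Since x = c and x | u, c | u. c = p, so p | u. p | j and j | b, so p | b. p | u, so p | u + b.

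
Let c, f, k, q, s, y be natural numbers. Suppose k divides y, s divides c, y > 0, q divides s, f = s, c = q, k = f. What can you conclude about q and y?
q ≤ y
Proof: c = q and s divides c, thus s divides q. Since q divides s, s = q. From k = f and k divides y, f divides y. f = s, so s divides y. Since y > 0, s ≤ y. s = q, so q ≤ y.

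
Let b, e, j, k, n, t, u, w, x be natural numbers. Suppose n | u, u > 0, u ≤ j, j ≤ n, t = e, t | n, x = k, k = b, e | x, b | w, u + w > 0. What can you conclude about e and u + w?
e ≤ u + w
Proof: Because n | u and u > 0, n ≤ u. u ≤ j and j ≤ n, therefore u ≤ n. n ≤ u, so n = u. t = e and t | n, therefore e | n. Since n = u, e | u. x = k and k = b, therefore x = b. e | x, so e | b. b | w, so e | w. Since e | u, e | u + w. u + w > 0, so e ≤ u + w.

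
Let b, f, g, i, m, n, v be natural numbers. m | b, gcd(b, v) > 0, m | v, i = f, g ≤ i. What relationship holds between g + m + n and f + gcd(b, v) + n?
g + m + n ≤ f + gcd(b, v) + n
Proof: i = f and g ≤ i, therefore g ≤ f. From m | b and m | v, m | gcd(b, v). Because gcd(b, v) > 0, m ≤ gcd(b, v). Since g ≤ f, g + m ≤ f + gcd(b, v). Then g + m + n ≤ f + gcd(b, v) + n.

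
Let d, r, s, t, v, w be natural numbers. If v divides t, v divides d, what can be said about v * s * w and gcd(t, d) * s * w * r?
v * s * w divides gcd(t, d) * s * w * r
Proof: Because v divides t and v divides d, v divides gcd(t, d). Then v * s divides gcd(t, d) * s. Then v * s * w divides gcd(t, d) * s * w. Then v * s * w divides gcd(t, d) * s * w * r.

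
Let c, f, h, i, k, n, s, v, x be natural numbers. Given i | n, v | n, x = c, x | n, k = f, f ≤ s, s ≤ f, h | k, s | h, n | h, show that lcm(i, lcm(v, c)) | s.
Because x = c and x | n, c | n. v | n, so lcm(v, c) | n. Since i | n, lcm(i, lcm(v, c)) | n. Because f ≤ s and s ≤ f, f = s. k = f, so k = s. h | k, so h | s. s | h, so h = s. n | h, so n | s. lcm(i, lcm(v, c)) | n, so lcm(i, lcm(v, c)) | s.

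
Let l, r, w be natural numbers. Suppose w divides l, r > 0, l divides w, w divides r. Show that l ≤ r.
From w divides l and l divides w, w = l. w divides r and r > 0, thus w ≤ r. Since w = l, l ≤ r.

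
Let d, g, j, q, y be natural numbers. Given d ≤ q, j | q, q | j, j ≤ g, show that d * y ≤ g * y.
j | q and q | j, thus j = q. j ≤ g, so q ≤ g. Since d ≤ q, d ≤ g. Then d * y ≤ g * y.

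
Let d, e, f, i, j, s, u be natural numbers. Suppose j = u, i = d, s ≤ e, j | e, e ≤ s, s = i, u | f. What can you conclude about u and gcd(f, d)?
u | gcd(f, d)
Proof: e ≤ s and s ≤ e, thus e = s. Since s = i, e = i. Since i = d, e = d. From j = u and j | e, u | e. e = d, so u | d. Since u | f, u | gcd(f, d).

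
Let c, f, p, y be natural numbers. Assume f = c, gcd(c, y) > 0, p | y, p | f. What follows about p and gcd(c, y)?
p ≤ gcd(c, y)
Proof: From f = c and p | f, p | c. Since p | y, p | gcd(c, y). From gcd(c, y) > 0, p ≤ gcd(c, y).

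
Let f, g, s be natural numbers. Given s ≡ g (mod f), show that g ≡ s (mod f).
s ≡ g (mod f). By symmetry, g ≡ s (mod f).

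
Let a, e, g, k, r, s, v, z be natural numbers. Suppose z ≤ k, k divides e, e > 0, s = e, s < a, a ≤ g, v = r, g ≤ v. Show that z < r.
From k divides e and e > 0, k ≤ e. s = e and s < a, so e < a. k ≤ e, so k < a. Since a ≤ g, k < g. Since z ≤ k, z < g. v = r and g ≤ v, so g ≤ r. z < g, so z < r.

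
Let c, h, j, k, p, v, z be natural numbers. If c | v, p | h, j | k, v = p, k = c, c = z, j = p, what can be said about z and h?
z | h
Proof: k = c and j | k, thus j | c. Since j = p, p | c. Since v = p and c | v, c | p. Since p | c, p = c. Because c = z, p = z. p | h, so z | h.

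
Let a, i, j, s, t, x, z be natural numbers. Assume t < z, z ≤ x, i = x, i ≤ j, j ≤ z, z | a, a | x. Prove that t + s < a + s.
i ≤ j and j ≤ z, so i ≤ z. Since i = x, x ≤ z. z ≤ x, so x = z. Since a | x, a | z. Since z | a, z = a. t < z, so t < a. Then t + s < a + s.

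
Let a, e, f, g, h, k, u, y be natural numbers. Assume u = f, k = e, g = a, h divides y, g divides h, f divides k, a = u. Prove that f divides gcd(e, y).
Since k = e and f divides k, f divides e. Because a = u and u = f, a = f. From g = a and g divides h, a divides h. a = f, so f divides h. h divides y, so f divides y. From f divides e, f divides gcd(e, y).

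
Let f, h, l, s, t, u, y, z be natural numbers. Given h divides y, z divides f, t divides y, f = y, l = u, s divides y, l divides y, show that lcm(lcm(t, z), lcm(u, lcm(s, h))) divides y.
f = y and z divides f, thus z divides y. t divides y, so lcm(t, z) divides y. Because l = u and l divides y, u divides y. s divides y and h divides y, therefore lcm(s, h) divides y. u divides y, so lcm(u, lcm(s, h)) divides y. lcm(t, z) divides y, so lcm(lcm(t, z), lcm(u, lcm(s, h))) divides y.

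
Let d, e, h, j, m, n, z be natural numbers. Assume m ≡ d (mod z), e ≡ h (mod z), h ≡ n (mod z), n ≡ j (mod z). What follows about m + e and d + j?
m + e ≡ d + j (mod z)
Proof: e ≡ h (mod z) and h ≡ n (mod z), so e ≡ n (mod z). n ≡ j (mod z), so e ≡ j (mod z). Combining with m ≡ d (mod z), by adding congruences, m + e ≡ d + j (mod z).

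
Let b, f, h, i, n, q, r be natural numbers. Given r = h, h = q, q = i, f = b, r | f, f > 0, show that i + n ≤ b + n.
r = h and h = q, therefore r = q. From q = i, r = i. From r | f and f > 0, r ≤ f. f = b, so r ≤ b. r = i, so i ≤ b. Then i + n ≤ b + n.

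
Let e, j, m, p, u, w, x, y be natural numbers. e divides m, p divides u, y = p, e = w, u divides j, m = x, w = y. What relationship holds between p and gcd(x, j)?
p divides gcd(x, j)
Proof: Since e = w and w = y, e = y. y = p, so e = p. Since e divides m, p divides m. m = x, so p divides x. From p divides u and u divides j, p divides j. p divides x, so p divides gcd(x, j).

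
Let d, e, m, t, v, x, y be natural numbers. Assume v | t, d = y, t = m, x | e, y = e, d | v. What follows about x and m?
x | m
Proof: d = y and y = e, thus d = e. From d | v and v | t, d | t. d = e, so e | t. Since t = m, e | m. From x | e, x | m.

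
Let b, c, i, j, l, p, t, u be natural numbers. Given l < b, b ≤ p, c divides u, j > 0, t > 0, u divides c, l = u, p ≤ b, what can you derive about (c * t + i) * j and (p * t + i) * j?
(c * t + i) * j < (p * t + i) * j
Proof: u divides c and c divides u, therefore u = c. b ≤ p and p ≤ b, hence b = p. Since l < b, l < p. Since l = u, u < p. Since u = c, c < p. Using t > 0, by multiplying by a positive, c * t < p * t. Then c * t + i < p * t + i. Since j > 0, by multiplying by a positive, (c * t + i) * j < (p * t + i) * j.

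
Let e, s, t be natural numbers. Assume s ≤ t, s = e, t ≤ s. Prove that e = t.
t ≤ s and s ≤ t, hence t = s. Since s = e, t = e. Then e = t.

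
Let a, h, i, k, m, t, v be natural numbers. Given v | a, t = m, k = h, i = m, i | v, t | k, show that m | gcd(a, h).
From i | v and v | a, i | a. Since i = m, m | a. t = m and t | k, thus m | k. k = h, so m | h. m | a, so m | gcd(a, h).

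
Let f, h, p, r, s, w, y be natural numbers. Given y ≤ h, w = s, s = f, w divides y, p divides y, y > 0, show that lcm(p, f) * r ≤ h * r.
Because w = s and s = f, w = f. w divides y, so f divides y. p divides y, so lcm(p, f) divides y. y > 0, so lcm(p, f) ≤ y. y ≤ h, so lcm(p, f) ≤ h. By multiplying by a non-negative, lcm(p, f) * r ≤ h * r.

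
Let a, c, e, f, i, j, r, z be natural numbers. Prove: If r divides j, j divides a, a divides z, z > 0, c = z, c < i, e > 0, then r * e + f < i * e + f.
Since r divides j and j divides a, r divides a. From a divides z, r divides z. z > 0, so r ≤ z. c = z and c < i, so z < i. r ≤ z, so r < i. Because e > 0, by multiplying by a positive, r * e < i * e. Then r * e + f < i * e + f.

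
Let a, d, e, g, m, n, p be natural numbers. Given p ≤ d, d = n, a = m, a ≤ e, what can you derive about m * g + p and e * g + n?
m * g + p ≤ e * g + n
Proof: a = m and a ≤ e, thus m ≤ e. By multiplying by a non-negative, m * g ≤ e * g. Since d = n and p ≤ d, p ≤ n. Since m * g ≤ e * g, m * g + p ≤ e * g + n.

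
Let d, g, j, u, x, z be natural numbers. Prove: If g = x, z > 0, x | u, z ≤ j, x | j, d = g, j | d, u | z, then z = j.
d = g and g = x, hence d = x. j | d, so j | x. Since x | j, x = j. x | u and u | z, therefore x | z. z > 0, so x ≤ z. Since x = j, j ≤ z. Since z ≤ j, j = z. Then z = j.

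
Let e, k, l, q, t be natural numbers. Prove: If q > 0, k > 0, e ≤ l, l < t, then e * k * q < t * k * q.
From e ≤ l and l < t, e < t. k > 0, so e * k < t * k. Because q > 0, e * k * q < t * k * q.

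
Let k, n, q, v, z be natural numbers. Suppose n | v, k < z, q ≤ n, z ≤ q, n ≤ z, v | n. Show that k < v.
Because z ≤ q and q ≤ n, z ≤ n. n ≤ z, so z = n. Because n | v and v | n, n = v. Since z = n, z = v. k < z, so k < v.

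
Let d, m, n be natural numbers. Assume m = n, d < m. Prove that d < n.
m = n and d < m. By substitution, d < n.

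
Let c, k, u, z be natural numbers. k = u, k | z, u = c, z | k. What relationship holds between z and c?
z = c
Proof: Since z | k and k | z, z = k. Since k = u, z = u. From u = c, z = c.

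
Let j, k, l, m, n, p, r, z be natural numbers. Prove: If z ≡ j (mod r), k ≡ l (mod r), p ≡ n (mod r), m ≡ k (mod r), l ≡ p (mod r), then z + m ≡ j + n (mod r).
Since m ≡ k (mod r) and k ≡ l (mod r), m ≡ l (mod r). l ≡ p (mod r), so m ≡ p (mod r). p ≡ n (mod r), so m ≡ n (mod r). Since z ≡ j (mod r), z + m ≡ j + n (mod r).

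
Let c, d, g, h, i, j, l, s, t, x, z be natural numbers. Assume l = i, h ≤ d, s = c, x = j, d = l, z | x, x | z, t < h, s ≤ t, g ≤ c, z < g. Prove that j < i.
Since z | x and x | z, z = x. x = j, so z = j. z < g and g ≤ c, hence z < c. z = j, so j < c. s ≤ t and t < h, hence s < h. Because s = c, c < h. j < c, so j < h. Because d = l and h ≤ d, h ≤ l. Since l = i, h ≤ i. Since j < h, j < i.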